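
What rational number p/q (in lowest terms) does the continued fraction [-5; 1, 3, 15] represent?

Start with 15.
3 + 1/(15/1) = 3 + 1/15 = 46/15
1 + 1/(46/15) = 1 + 15/46 = 61/46
-5 + 1/(61/46) = -5 + 46/61 = -259/61

-259/61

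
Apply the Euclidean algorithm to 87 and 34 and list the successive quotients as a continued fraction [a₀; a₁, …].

[2; 1, 1, 3, 1, 3]

Apply division with remainder until the remainder is 0:
⌊87/34⌋ = 2, remainder 19
⌊34/19⌋ = 1, remainder 15
⌊19/15⌋ = 1, remainder 4
⌊15/4⌋ = 3, remainder 3
⌊4/3⌋ = 1, remainder 1
⌊3/1⌋ = 3, remainder 0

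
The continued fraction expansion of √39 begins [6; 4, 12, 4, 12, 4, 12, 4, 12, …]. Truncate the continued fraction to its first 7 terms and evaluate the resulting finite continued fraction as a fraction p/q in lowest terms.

Start with 12.
4 + 1/(12/1) = 4 + 1/12 = 49/12
12 + 1/(49/12) = 12 + 12/49 = 600/49
4 + 1/(600/49) = 4 + 49/600 = 2449/600
12 + 1/(2449/600) = 12 + 600/2449 = 29988/2449
4 + 1/(29988/2449) = 4 + 2449/29988 = 122401/29988
6 + 1/(122401/29988) = 6 + 29988/122401 = 764394/122401

764394/122401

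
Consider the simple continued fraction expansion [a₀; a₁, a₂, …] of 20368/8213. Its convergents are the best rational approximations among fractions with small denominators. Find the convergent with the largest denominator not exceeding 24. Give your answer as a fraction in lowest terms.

List convergents until the denominator exceeds the bound:
a_0 = 2: 2/1  (≤ bound)
a_1 = 2: 5/2  (≤ bound)
a_2 = 11: 57/23  (≤ bound)
a_3 = 1: 62/25  (> 24, stop)

57/23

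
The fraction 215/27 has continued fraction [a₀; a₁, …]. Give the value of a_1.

1

Repeatedly divide and take the remainder:
215 = 7·27 + 26, so a_0 = 7
27 = 1·26 + 1, so a_1 = 1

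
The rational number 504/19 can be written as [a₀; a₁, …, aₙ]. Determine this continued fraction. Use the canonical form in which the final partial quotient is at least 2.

[26; 1, 1, 9]

Run the Euclidean algorithm, recording each quotient:
504 ÷ 19 → quotient 26, remainder 10
19 ÷ 10 → quotient 1, remainder 9
10 ÷ 9 → quotient 1, remainder 1
9 ÷ 1 → quotient 9, remainder 0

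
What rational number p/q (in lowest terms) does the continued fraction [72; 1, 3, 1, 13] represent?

a_0 = 72: 72/1
a_1 = 1: 73/1
a_2 = 3: 291/4
a_3 = 1: 364/5
a_4 = 13: 5023/69

5023/69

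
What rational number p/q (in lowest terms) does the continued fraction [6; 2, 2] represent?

Build up convergents one term at a time:
a_0 = 6: 6/1
a_1 = 2: 13/2
a_2 = 2: 32/5

32/5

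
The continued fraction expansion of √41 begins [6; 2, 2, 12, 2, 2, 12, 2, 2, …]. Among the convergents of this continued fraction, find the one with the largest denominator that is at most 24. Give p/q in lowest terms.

List convergents until the denominator exceeds the bound:
a_0 = 6: 6/1  (≤ bound)
a_1 = 2: 13/2  (≤ bound)
a_2 = 2: 32/5  (≤ bound)
a_3 = 12: 397/62  (> 24, stop)

32/5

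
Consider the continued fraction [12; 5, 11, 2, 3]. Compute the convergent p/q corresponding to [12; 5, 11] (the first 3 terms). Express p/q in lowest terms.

a_0 = 12: 12/1
a_1 = 5: 61/5
a_2 = 11: 683/56

683/56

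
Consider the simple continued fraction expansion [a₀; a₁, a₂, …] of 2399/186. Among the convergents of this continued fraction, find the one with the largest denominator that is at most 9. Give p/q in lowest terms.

a_0 = 12: 12/1  (≤ bound)
a_1 = 1: 13/1  (≤ bound)
a_2 = 8: 116/9  (≤ bound)
a_3 = 1: 129/10  (> 9, stop)

116/9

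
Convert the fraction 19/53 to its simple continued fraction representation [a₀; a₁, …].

[0; 2, 1, 3, 1, 3]

Run the Euclidean algorithm, recording each quotient:
19 = 0·53 + 19, so a_0 = 0
53 = 2·19 + 15, so a_1 = 2
19 = 1·15 + 4, so a_2 = 1
15 = 3·4 + 3, so a_3 = 3
4 = 1·3 + 1, so a_4 = 1
3 = 3·1 + 0, so a_5 = 3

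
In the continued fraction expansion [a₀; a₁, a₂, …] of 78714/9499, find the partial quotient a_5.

4

Repeatedly divide and take the remainder:
78714 ÷ 9499 → quotient 8, remainder 2722
9499 ÷ 2722 → quotient 3, remainder 1333
2722 ÷ 1333 → quotient 2, remainder 56
1333 ÷ 56 → quotient 23, remainder 45
56 ÷ 45 → quotient 1, remainder 11
45 ÷ 11 → quotient 4, remainder 1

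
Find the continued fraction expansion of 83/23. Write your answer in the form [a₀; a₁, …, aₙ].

83 = 3·23 + 14, so a_0 = 3
23 = 1·14 + 9, so a_1 = 1
14 = 1·9 + 5, so a_2 = 1
9 = 1·5 + 4, so a_3 = 1
5 = 1·4 + 1, so a_4 = 1
4 = 4·1 + 0, so a_5 = 4

[3; 1, 1, 1, 1, 4]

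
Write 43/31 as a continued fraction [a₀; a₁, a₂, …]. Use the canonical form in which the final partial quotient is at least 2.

[1; 2, 1, 1, 2, 2]

⌊43/31⌋ = 1, remainder 12
⌊31/12⌋ = 2, remainder 7
⌊12/7⌋ = 1, remainder 5
⌊7/5⌋ = 1, remainder 2
⌊5/2⌋ = 2, remainder 1
⌊2/1⌋ = 2, remainder 0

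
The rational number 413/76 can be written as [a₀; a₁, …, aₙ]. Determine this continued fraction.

413 ÷ 76 → quotient 5, remainder 33
76 ÷ 33 → quotient 2, remainder 10
33 ÷ 10 → quotient 3, remainder 3
10 ÷ 3 → quotient 3, remainder 1
3 ÷ 1 → quotient 3, remainder 0

[5; 2, 3, 3, 3]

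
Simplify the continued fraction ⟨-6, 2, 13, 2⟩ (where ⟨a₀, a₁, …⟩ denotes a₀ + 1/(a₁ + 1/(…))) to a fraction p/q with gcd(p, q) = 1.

-309/56

a_0 = -6: -6/1
a_1 = 2: -11/2
a_2 = 13: -149/27
a_3 = 2: -309/56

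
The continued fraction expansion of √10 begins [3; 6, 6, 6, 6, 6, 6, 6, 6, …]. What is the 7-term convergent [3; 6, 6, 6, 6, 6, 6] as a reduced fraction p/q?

168717/53353

Start with 6.
6 + 1/(6/1) = 6 + 1/6 = 37/6
6 + 1/(37/6) = 6 + 6/37 = 228/37
6 + 1/(228/37) = 6 + 37/228 = 1405/228
6 + 1/(1405/228) = 6 + 228/1405 = 8658/1405
6 + 1/(8658/1405) = 6 + 1405/8658 = 53353/8658
3 + 1/(53353/8658) = 3 + 8658/53353 = 168717/53353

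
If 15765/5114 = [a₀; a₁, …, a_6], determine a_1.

15765 = 3·5114 + 423, so a_0 = 3
5114 = 12·423 + 38, so a_1 = 12

12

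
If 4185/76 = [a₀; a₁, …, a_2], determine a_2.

5

4185 ÷ 76 → quotient 55, remainder 5
76 ÷ 5 → quotient 15, remainder 1
5 ÷ 1 → quotient 5, remainder 0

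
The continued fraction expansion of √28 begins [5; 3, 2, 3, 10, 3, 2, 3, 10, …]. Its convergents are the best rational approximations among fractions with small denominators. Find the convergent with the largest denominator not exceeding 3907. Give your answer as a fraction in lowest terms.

9403/1777

a_0 = 5: 5/1  (≤ bound)
a_1 = 3: 16/3  (≤ bound)
a_2 = 2: 37/7  (≤ bound)
a_3 = 3: 127/24  (≤ bound)
a_4 = 10: 1307/247  (≤ bound)
a_5 = 3: 4048/765  (≤ bound)
a_6 = 2: 9403/1777  (≤ bound)
a_7 = 3: 32257/6096  (> 3907, stop)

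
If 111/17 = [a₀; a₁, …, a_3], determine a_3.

8

111 ÷ 17 → quotient 6, remainder 9
17 ÷ 9 → quotient 1, remainder 8
9 ÷ 8 → quotient 1, remainder 1
8 ÷ 1 → quotient 8, remainder 0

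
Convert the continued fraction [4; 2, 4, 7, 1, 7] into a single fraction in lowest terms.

2592/583

Build up convergents one term at a time:
a_0 = 4: 4/1
a_1 = 2: 9/2
a_2 = 4: 40/9
a_3 = 7: 289/65
a_4 = 1: 329/74
a_5 = 7: 2592/583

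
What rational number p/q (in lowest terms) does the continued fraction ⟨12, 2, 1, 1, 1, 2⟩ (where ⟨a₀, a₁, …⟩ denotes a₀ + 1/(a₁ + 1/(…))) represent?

260/21

Use the convergent recurrence hₖ = aₖ·hₖ₋₁ + hₖ₋₂ (and likewise for the denominators kₖ):
a_0 = 12: 12/1
a_1 = 2: 25/2
a_2 = 1: 37/3
a_3 = 1: 62/5
a_4 = 1: 99/8
a_5 = 2: 260/21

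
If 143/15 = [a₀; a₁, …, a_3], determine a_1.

1

143 ÷ 15 → quotient 9, remainder 8
15 ÷ 8 → quotient 1, remainder 7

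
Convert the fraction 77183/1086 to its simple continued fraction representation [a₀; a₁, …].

Repeatedly divide and take the remainder:
77183 ÷ 1086 → quotient 71, remainder 77
1086 ÷ 77 → quotient 14, remainder 8
77 ÷ 8 → quotient 9, remainder 5
8 ÷ 5 → quotient 1, remainder 3
5 ÷ 3 → quotient 1, remainder 2
3 ÷ 2 → quotient 1, remainder 1
2 ÷ 1 → quotient 2, remainder 0

[71; 14, 9, 1, 1, 1, 2]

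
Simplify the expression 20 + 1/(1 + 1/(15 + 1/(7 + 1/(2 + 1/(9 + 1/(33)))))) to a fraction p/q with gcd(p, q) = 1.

1588044/75845

Start with 33.
9 + 1/(33/1) = 9 + 1/33 = 298/33
2 + 1/(298/33) = 2 + 33/298 = 629/298
7 + 1/(629/298) = 7 + 298/629 = 4701/629
15 + 1/(4701/629) = 15 + 629/4701 = 71144/4701
1 + 1/(71144/4701) = 1 + 4701/71144 = 75845/71144
20 + 1/(75845/71144) = 20 + 71144/75845 = 1588044/75845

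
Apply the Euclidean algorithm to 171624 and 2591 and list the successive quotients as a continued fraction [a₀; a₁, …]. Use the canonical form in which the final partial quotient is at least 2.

[66; 4, 5, 5, 5, 1, 3]

171624 ÷ 2591 → quotient 66, remainder 618
2591 ÷ 618 → quotient 4, remainder 119
618 ÷ 119 → quotient 5, remainder 23
119 ÷ 23 → quotient 5, remainder 4
23 ÷ 4 → quotient 5, remainder 3
4 ÷ 3 → quotient 1, remainder 1
3 ÷ 1 → quotient 3, remainder 0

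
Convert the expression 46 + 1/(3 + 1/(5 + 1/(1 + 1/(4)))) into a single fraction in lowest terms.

a_0 = 46: 46/1
a_1 = 3: 139/3
a_2 = 5: 741/16
a_3 = 1: 880/19
a_4 = 4: 4261/92

4261/92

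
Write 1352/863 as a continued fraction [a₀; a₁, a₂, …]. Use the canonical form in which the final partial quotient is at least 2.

Repeatedly divide and take the remainder:
⌊1352/863⌋ = 1, remainder 489
⌊863/489⌋ = 1, remainder 374
⌊489/374⌋ = 1, remainder 115
⌊374/115⌋ = 3, remainder 29
⌊115/29⌋ = 3, remainder 28
⌊29/28⌋ = 1, remainder 1
⌊28/1⌋ = 28, remainder 0

[1; 1, 1, 3, 3, 1, 28]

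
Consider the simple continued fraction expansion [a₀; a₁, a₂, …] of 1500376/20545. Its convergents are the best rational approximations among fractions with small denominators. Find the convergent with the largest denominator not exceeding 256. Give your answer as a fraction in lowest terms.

10151/139

List convergents until the denominator exceeds the bound:
a_0 = 73: 73/1  (≤ bound)
a_1 = 34: 2483/34  (≤ bound)
a_2 = 1: 2556/35  (≤ bound)
a_3 = 3: 10151/139  (≤ bound)
a_4 = 4: 43160/591  (> 256, stop)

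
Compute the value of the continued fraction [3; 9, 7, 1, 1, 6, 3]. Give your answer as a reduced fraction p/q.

8775/2822

a_0 = 3: 3/1
a_1 = 9: 28/9
a_2 = 7: 199/64
a_3 = 1: 227/73
a_4 = 1: 426/137
a_5 = 6: 2783/895
a_6 = 3: 8775/2822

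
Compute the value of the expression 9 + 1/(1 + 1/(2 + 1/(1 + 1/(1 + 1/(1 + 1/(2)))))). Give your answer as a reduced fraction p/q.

Start with 2.
1 + 1/(2/1) = 1 + 1/2 = 3/2
1 + 1/(3/2) = 1 + 2/3 = 5/3
1 + 1/(5/3) = 1 + 3/5 = 8/5
2 + 1/(8/5) = 2 + 5/8 = 21/8
1 + 1/(21/8) = 1 + 8/21 = 29/21
9 + 1/(29/21) = 9 + 21/29 = 282/29

282/29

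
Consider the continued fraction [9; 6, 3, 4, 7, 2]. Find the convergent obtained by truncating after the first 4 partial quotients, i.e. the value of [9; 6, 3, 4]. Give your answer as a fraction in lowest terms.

751/82

Use the convergent recurrence hₖ = aₖ·hₖ₋₁ + hₖ₋₂ (and likewise for the denominators kₖ):
a_0 = 9: 9/1
a_1 = 6: 55/6
a_2 = 3: 174/19
a_3 = 4: 751/82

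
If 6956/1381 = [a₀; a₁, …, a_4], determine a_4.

⌊6956/1381⌋ = 5, remainder 51
⌊1381/51⌋ = 27, remainder 4
⌊51/4⌋ = 12, remainder 3
⌊4/3⌋ = 1, remainder 1
⌊3/1⌋ = 3, remainder 0

3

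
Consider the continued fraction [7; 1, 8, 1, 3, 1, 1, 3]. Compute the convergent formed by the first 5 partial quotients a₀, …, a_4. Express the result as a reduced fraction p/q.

a_0 = 7: 7/1
a_1 = 1: 8/1
a_2 = 8: 71/9
a_3 = 1: 79/10
a_4 = 3: 308/39

308/39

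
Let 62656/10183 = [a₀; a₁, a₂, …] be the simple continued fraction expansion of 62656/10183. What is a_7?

10

Apply division with remainder until the remainder is 0:
62656 = 6·10183 + 1558, so a_0 = 6
10183 = 6·1558 + 835, so a_1 = 6
1558 = 1·835 + 723, so a_2 = 1
835 = 1·723 + 112, so a_3 = 1
723 = 6·112 + 51, so a_4 = 6
112 = 2·51 + 10, so a_5 = 2
51 = 5·10 + 1, so a_6 = 5
10 = 10·1 + 0, so a_7 = 10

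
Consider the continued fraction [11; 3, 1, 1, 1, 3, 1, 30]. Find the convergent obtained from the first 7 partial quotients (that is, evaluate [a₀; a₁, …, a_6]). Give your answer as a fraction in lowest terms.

575/51

Collapse the nested fraction from the inside out:
Start with 1.
3 + 1/(1/1) = 3 + 1/1 = 4/1
1 + 1/(4/1) = 1 + 1/4 = 5/4
1 + 1/(5/4) = 1 + 4/5 = 9/5
1 + 1/(9/5) = 1 + 5/9 = 14/9
3 + 1/(14/9) = 3 + 9/14 = 51/14
11 + 1/(51/14) = 11 + 14/51 = 575/51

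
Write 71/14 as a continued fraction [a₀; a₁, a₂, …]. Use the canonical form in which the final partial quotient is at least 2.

[5; 14]

Apply division with remainder until the remainder is 0:
71 = 5·14 + 1, so a_0 = 5
14 = 14·1 + 0, so a_1 = 14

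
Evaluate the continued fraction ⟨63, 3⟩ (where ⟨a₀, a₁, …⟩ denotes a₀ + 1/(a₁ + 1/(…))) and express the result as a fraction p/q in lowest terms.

Build up convergents one term at a time:
a_0 = 63: 63/1
a_1 = 3: 190/3

190/3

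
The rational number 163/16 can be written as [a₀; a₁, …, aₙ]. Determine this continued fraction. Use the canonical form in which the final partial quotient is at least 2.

[10; 5, 3]

Run the Euclidean algorithm, recording each quotient:
163 ÷ 16 → quotient 10, remainder 3
16 ÷ 3 → quotient 5, remainder 1
3 ÷ 1 → quotient 3, remainder 0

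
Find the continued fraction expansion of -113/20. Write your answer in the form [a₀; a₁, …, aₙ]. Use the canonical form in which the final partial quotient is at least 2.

Repeatedly divide and take the remainder:
⌊-113/20⌋ = -6, remainder 7
⌊20/7⌋ = 2, remainder 6
⌊7/6⌋ = 1, remainder 1
⌊6/1⌋ = 6, remainder 0

[-6; 2, 1, 6]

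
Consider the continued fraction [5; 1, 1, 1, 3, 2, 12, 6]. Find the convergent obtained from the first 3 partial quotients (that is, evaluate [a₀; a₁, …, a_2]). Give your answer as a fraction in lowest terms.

a_0 = 5: 5/1
a_1 = 1: 6/1
a_2 = 1: 11/2

11/2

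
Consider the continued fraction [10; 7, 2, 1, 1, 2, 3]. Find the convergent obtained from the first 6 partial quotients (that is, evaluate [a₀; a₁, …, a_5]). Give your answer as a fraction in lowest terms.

973/96

Start with 2.
1 + 1/(2/1) = 1 + 1/2 = 3/2
1 + 1/(3/2) = 1 + 2/3 = 5/3
2 + 1/(5/3) = 2 + 3/5 = 13/5
7 + 1/(13/5) = 7 + 5/13 = 96/13
10 + 1/(96/13) = 10 + 13/96 = 973/96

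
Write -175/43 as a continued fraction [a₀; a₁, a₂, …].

[-5; 1, 13, 3]

Apply division with remainder until the remainder is 0:
⌊-175/43⌋ = -5, remainder 40
⌊43/40⌋ = 1, remainder 3
⌊40/3⌋ = 13, remainder 1
⌊3/1⌋ = 3, remainder 0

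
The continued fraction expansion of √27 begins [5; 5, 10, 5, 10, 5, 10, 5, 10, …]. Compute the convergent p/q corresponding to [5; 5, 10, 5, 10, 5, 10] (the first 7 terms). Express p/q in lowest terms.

716035/137801

a_0 = 5: 5/1
a_1 = 5: 26/5
a_2 = 10: 265/51
a_3 = 5: 1351/260
a_4 = 10: 13775/2651
a_5 = 5: 70226/13515
a_6 = 10: 716035/137801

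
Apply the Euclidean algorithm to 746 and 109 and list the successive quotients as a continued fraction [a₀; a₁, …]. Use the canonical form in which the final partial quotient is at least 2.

746 ÷ 109 → quotient 6, remainder 92
109 ÷ 92 → quotient 1, remainder 17
92 ÷ 17 → quotient 5, remainder 7
17 ÷ 7 → quotient 2, remainder 3
7 ÷ 3 → quotient 2, remainder 1
3 ÷ 1 → quotient 3, remainder 0

[6; 1, 5, 2, 2, 3]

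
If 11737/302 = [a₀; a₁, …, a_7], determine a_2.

6

Run the Euclidean algorithm, recording each quotient:
⌊11737/302⌋ = 38, remainder 261
⌊302/261⌋ = 1, remainder 41
⌊261/41⌋ = 6, remainder 15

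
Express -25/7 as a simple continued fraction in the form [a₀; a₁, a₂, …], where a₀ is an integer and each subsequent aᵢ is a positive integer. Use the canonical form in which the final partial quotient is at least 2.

⌊-25/7⌋ = -4, remainder 3
⌊7/3⌋ = 2, remainder 1
⌊3/1⌋ = 3, remainder 0

[-4; 2, 3]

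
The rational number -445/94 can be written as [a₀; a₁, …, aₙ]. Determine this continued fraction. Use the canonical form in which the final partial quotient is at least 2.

[-5; 3, 1, 3, 6]

⌊-445/94⌋ = -5, remainder 25
⌊94/25⌋ = 3, remainder 19
⌊25/19⌋ = 1, remainder 6
⌊19/6⌋ = 3, remainder 1
⌊6/1⌋ = 6, remainder 0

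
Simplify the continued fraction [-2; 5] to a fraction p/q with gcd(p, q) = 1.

-9/5

Start with 5.
-2 + 1/(5/1) = -2 + 1/5 = -9/5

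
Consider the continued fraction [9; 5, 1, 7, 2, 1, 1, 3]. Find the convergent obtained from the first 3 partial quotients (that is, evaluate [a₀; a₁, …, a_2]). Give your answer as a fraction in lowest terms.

55/6

Starting at the tail and folding back:
Start with 1.
5 + 1/(1/1) = 5 + 1/1 = 6/1
9 + 1/(6/1) = 9 + 1/6 = 55/6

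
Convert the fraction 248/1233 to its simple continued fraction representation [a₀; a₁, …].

248 = 0·1233 + 248, so a_0 = 0
1233 = 4·248 + 241, so a_1 = 4
248 = 1·241 + 7, so a_2 = 1
241 = 34·7 + 3, so a_3 = 34
7 = 2·3 + 1, so a_4 = 2
3 = 3·1 + 0, so a_5 = 3

[0; 4, 1, 34, 2, 3]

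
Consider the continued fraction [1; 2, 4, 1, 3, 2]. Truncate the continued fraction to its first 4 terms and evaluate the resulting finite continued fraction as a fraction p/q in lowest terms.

16/11

Build up convergents one term at a time:
a_0 = 1: 1/1
a_1 = 2: 3/2
a_2 = 4: 13/9
a_3 = 1: 16/11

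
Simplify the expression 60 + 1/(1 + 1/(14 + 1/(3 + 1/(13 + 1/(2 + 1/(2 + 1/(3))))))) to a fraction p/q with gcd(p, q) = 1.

Start with 3.
2 + 1/(3/1) = 2 + 1/3 = 7/3
2 + 1/(7/3) = 2 + 3/7 = 17/7
13 + 1/(17/7) = 13 + 7/17 = 228/17
3 + 1/(228/17) = 3 + 17/228 = 701/228
14 + 1/(701/228) = 14 + 228/701 = 10042/701
1 + 1/(10042/701) = 1 + 701/10042 = 10743/10042
60 + 1/(10743/10042) = 60 + 10042/10743 = 654622/10743

654622/10743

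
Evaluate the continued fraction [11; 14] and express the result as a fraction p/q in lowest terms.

155/14

a_0 = 11: 11/1
a_1 = 14: 155/14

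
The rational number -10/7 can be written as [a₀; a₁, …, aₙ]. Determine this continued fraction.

⌊-10/7⌋ = -2, remainder 4
⌊7/4⌋ = 1, remainder 3
⌊4/3⌋ = 1, remainder 1
⌊3/1⌋ = 3, remainder 0

[-2; 1, 1, 3]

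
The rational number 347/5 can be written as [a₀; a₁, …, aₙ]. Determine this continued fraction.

[69; 2, 2]

Run the Euclidean algorithm, recording each quotient:
347 ÷ 5 → quotient 69, remainder 2
5 ÷ 2 → quotient 2, remainder 1
2 ÷ 1 → quotient 2, remainder 0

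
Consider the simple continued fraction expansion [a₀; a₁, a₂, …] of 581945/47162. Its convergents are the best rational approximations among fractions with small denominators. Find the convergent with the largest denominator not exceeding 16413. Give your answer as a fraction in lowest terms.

a_0 = 12: 12/1  (≤ bound)
a_1 = 2: 25/2  (≤ bound)
a_2 = 1: 37/3  (≤ bound)
a_3 = 18: 691/56  (≤ bound)
a_4 = 38: 26295/2131  (≤ bound)
a_5 = 4: 105871/8580  (≤ bound)
a_6 = 2: 238037/19291  (> 16413, stop)

105871/8580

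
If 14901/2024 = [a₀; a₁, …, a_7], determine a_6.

14901 = 7·2024 + 733, so a_0 = 7
2024 = 2·733 + 558, so a_1 = 2
733 = 1·558 + 175, so a_2 = 1
558 = 3·175 + 33, so a_3 = 3
175 = 5·33 + 10, so a_4 = 5
33 = 3·10 + 3, so a_5 = 3
10 = 3·3 + 1, so a_6 = 3

3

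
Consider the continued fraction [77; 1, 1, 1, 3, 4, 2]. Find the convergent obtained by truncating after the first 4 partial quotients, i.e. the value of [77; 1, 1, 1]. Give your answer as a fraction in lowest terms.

Work from the innermost term outward:
Start with 1.
1 + 1/(1/1) = 1 + 1/1 = 2/1
1 + 1/(2/1) = 1 + 1/2 = 3/2
77 + 1/(3/2) = 77 + 2/3 = 233/3

233/3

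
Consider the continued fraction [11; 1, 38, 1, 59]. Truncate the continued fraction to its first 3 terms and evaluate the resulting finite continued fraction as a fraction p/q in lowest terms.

467/39

a_0 = 11: 11/1
a_1 = 1: 12/1
a_2 = 38: 467/39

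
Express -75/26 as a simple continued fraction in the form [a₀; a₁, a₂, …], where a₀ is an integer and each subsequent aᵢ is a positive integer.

⌊-75/26⌋ = -3, remainder 3
⌊26/3⌋ = 8, remainder 2
⌊3/2⌋ = 1, remainder 1
⌊2/1⌋ = 2, remainder 0

[-3; 8, 1, 2]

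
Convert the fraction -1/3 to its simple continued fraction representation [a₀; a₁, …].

-1 = -1·3 + 2, so a_0 = -1
3 = 1·2 + 1, so a_1 = 1
2 = 2·1 + 0, so a_2 = 2

[-1; 1, 2]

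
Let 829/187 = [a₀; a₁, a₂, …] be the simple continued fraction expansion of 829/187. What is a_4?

6

829 ÷ 187 → quotient 4, remainder 81
187 ÷ 81 → quotient 2, remainder 25
81 ÷ 25 → quotient 3, remainder 6
25 ÷ 6 → quotient 4, remainder 1
6 ÷ 1 → quotient 6, remainder 0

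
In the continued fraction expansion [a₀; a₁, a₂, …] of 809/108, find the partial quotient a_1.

2

Run the Euclidean algorithm, recording each quotient:
809 ÷ 108 → quotient 7, remainder 53
108 ÷ 53 → quotient 2, remainder 2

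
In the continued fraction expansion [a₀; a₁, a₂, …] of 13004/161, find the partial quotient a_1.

⌊13004/161⌋ = 80, remainder 124
⌊161/124⌋ = 1, remainder 37

1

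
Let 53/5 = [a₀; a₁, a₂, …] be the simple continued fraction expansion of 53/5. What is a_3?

2

⌊53/5⌋ = 10, remainder 3
⌊5/3⌋ = 1, remainder 2
⌊3/2⌋ = 1, remainder 1
⌊2/1⌋ = 2, remainder 0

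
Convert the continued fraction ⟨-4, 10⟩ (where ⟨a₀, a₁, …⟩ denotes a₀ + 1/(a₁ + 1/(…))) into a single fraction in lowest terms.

-39/10

a_0 = -4: -4/1
a_1 = 10: -39/10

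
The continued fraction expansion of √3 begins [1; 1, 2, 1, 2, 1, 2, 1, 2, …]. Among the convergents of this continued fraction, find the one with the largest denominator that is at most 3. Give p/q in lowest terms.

5/3

a_0 = 1: 1/1  (≤ bound)
a_1 = 1: 2/1  (≤ bound)
a_2 = 2: 5/3  (≤ bound)
a_3 = 1: 7/4  (> 3, stop)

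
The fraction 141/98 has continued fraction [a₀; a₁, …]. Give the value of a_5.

141 = 1·98 + 43, so a_0 = 1
98 = 2·43 + 12, so a_1 = 2
43 = 3·12 + 7, so a_2 = 3
12 = 1·7 + 5, so a_3 = 1
7 = 1·5 + 2, so a_4 = 1
5 = 2·2 + 1, so a_5 = 2

2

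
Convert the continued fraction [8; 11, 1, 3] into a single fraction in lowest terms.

380/47

Build up convergents one term at a time:
a_0 = 8: 8/1
a_1 = 11: 89/11
a_2 = 1: 97/12
a_3 = 3: 380/47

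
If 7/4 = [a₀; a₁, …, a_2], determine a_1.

7 = 1·4 + 3, so a_0 = 1
4 = 1·3 + 1, so a_1 = 1

1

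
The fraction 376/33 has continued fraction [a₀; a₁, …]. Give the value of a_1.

2

376 ÷ 33 → quotient 11, remainder 13
33 ÷ 13 → quotient 2, remainder 7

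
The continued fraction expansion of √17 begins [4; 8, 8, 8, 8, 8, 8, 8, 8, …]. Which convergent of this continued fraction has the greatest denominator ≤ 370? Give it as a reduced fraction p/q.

a_0 = 4: 4/1  (≤ bound)
a_1 = 8: 33/8  (≤ bound)
a_2 = 8: 268/65  (≤ bound)
a_3 = 8: 2177/528  (> 370, stop)

268/65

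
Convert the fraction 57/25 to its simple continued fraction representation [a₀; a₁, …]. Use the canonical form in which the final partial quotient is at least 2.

57 ÷ 25 → quotient 2, remainder 7
25 ÷ 7 → quotient 3, remainder 4
7 ÷ 4 → quotient 1, remainder 3
4 ÷ 3 → quotient 1, remainder 1
3 ÷ 1 → quotient 3, remainder 0

[2; 3, 1, 1, 3]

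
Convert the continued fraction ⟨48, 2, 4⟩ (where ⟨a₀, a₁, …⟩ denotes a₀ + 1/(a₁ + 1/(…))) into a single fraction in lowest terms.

436/9

Work from the innermost term outward:
Start with 4.
2 + 1/(4/1) = 2 + 1/4 = 9/4
48 + 1/(9/4) = 48 + 4/9 = 436/9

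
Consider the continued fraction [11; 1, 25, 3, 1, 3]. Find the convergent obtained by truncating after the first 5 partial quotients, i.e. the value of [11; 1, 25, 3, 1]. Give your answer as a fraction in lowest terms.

Use the convergent recurrence hₖ = aₖ·hₖ₋₁ + hₖ₋₂ (and likewise for the denominators kₖ):
a_0 = 11: 11/1
a_1 = 1: 12/1
a_2 = 25: 311/26
a_3 = 3: 945/79
a_4 = 1: 1256/105

1256/105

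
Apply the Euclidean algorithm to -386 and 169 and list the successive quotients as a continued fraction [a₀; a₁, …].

⌊-386/169⌋ = -3, remainder 121
⌊169/121⌋ = 1, remainder 48
⌊121/48⌋ = 2, remainder 25
⌊48/25⌋ = 1, remainder 23
⌊25/23⌋ = 1, remainder 2
⌊23/2⌋ = 11, remainder 1
⌊2/1⌋ = 2, remainder 0

[-3; 1, 2, 1, 1, 11, 2]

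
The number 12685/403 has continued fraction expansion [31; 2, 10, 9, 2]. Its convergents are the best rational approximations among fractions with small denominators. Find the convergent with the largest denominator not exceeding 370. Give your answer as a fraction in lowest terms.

a_0 = 31: 31/1  (≤ bound)
a_1 = 2: 63/2  (≤ bound)
a_2 = 10: 661/21  (≤ bound)
a_3 = 9: 6012/191  (≤ bound)
a_4 = 2: 12685/403  (> 370, stop)

6012/191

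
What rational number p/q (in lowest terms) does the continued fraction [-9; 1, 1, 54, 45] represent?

Start with 45.
54 + 1/(45/1) = 54 + 1/45 = 2431/45
1 + 1/(2431/45) = 1 + 45/2431 = 2476/2431
1 + 1/(2476/2431) = 1 + 2431/2476 = 4907/2476
-9 + 1/(4907/2476) = -9 + 2476/4907 = -41687/4907

-41687/4907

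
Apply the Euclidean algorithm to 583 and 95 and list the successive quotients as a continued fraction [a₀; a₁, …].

[6; 7, 3, 4]

Apply division with remainder until the remainder is 0:
583 ÷ 95 → quotient 6, remainder 13
95 ÷ 13 → quotient 7, remainder 4
13 ÷ 4 → quotient 3, remainder 1
4 ÷ 1 → quotient 4, remainder 0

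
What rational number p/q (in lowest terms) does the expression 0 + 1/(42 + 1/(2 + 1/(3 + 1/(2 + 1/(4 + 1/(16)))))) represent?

1152/48887

Start with 16.
4 + 1/(16/1) = 4 + 1/16 = 65/16
2 + 1/(65/16) = 2 + 16/65 = 146/65
3 + 1/(146/65) = 3 + 65/146 = 503/146
2 + 1/(503/146) = 2 + 146/503 = 1152/503
42 + 1/(1152/503) = 42 + 503/1152 = 48887/1152
0 + 1/(48887/1152) = 0 + 1152/48887 = 1152/48887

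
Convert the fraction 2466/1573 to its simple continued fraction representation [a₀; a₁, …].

Repeatedly divide and take the remainder:
2466 ÷ 1573 → quotient 1, remainder 893
1573 ÷ 893 → quotient 1, remainder 680
893 ÷ 680 → quotient 1, remainder 213
680 ÷ 213 → quotient 3, remainder 41
213 ÷ 41 → quotient 5, remainder 8
41 ÷ 8 → quotient 5, remainder 1
8 ÷ 1 → quotient 8, remainder 0

[1; 1, 1, 3, 5, 5, 8]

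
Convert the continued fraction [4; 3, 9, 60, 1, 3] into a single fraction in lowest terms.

29455/6816

Work from the innermost term outward:
Start with 3.
1 + 1/(3/1) = 1 + 1/3 = 4/3
60 + 1/(4/3) = 60 + 3/4 = 243/4
9 + 1/(243/4) = 9 + 4/243 = 2191/243
3 + 1/(2191/243) = 3 + 243/2191 = 6816/2191
4 + 1/(6816/2191) = 4 + 2191/6816 = 29455/6816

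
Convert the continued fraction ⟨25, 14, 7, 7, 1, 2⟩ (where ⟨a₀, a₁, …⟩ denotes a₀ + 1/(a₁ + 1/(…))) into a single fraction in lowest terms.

58139/2319

Collapse the nested fraction from the inside out:
Start with 2.
1 + 1/(2/1) = 1 + 1/2 = 3/2
7 + 1/(3/2) = 7 + 2/3 = 23/3
7 + 1/(23/3) = 7 + 3/23 = 164/23
14 + 1/(164/23) = 14 + 23/164 = 2319/164
25 + 1/(2319/164) = 25 + 164/2319 = 58139/2319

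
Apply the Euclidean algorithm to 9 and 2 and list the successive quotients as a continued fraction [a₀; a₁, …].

⌊9/2⌋ = 4, remainder 1
⌊2/1⌋ = 2, remainder 0

[4; 2]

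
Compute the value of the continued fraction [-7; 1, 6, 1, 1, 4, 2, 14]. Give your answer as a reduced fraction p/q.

-13381/2182

Start with 14.
2 + 1/(14/1) = 2 + 1/14 = 29/14
4 + 1/(29/14) = 4 + 14/29 = 130/29
1 + 1/(130/29) = 1 + 29/130 = 159/130
1 + 1/(159/130) = 1 + 130/159 = 289/159
6 + 1/(289/159) = 6 + 159/289 = 1893/289
1 + 1/(1893/289) = 1 + 289/1893 = 2182/1893
-7 + 1/(2182/1893) = -7 + 1893/2182 = -13381/2182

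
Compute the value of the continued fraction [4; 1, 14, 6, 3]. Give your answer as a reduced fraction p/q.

1421/288

a_0 = 4: 4/1
a_1 = 1: 5/1
a_2 = 14: 74/15
a_3 = 6: 449/91
a_4 = 3: 1421/288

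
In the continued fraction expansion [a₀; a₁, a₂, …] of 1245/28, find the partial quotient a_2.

Repeatedly divide and take the remainder:
⌊1245/28⌋ = 44, remainder 13
⌊28/13⌋ = 2, remainder 2
⌊13/2⌋ = 6, remainder 1

6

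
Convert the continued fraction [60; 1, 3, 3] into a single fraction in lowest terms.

Collapse the nested fraction from the inside out:
Start with 3.
3 + 1/(3/1) = 3 + 1/3 = 10/3
1 + 1/(10/3) = 1 + 3/10 = 13/10
60 + 1/(13/10) = 60 + 10/13 = 790/13

790/13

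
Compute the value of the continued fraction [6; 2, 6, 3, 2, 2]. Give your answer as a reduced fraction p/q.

Start with 2.
2 + 1/(2/1) = 2 + 1/2 = 5/2
3 + 1/(5/2) = 3 + 2/5 = 17/5
6 + 1/(17/5) = 6 + 5/17 = 107/17
2 + 1/(107/17) = 2 + 17/107 = 231/107
6 + 1/(231/107) = 6 + 107/231 = 1493/231

1493/231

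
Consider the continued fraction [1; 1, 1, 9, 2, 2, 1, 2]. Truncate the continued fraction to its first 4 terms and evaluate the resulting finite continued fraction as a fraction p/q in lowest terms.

a_0 = 1: 1/1
a_1 = 1: 2/1
a_2 = 1: 3/2
a_3 = 9: 29/19

29/19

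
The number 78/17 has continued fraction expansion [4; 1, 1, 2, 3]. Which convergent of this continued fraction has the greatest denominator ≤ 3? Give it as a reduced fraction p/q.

List convergents until the denominator exceeds the bound:
a_0 = 4: 4/1  (≤ bound)
a_1 = 1: 5/1  (≤ bound)
a_2 = 1: 9/2  (≤ bound)
a_3 = 2: 23/5  (> 3, stop)

9/2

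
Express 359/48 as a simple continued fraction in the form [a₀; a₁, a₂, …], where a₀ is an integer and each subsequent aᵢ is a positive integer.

359 ÷ 48 → quotient 7, remainder 23
48 ÷ 23 → quotient 2, remainder 2
23 ÷ 2 → quotient 11, remainder 1
2 ÷ 1 → quotient 2, remainder 0

[7; 2, 11, 2]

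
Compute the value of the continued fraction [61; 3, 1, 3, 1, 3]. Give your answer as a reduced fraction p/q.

a_0 = 61: 61/1
a_1 = 3: 184/3
a_2 = 1: 245/4
a_3 = 3: 919/15
a_4 = 1: 1164/19
a_5 = 3: 4411/72

4411/72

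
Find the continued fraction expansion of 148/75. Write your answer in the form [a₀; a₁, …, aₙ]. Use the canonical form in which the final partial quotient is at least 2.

Apply division with remainder until the remainder is 0:
148 ÷ 75 → quotient 1, remainder 73
75 ÷ 73 → quotient 1, remainder 2
73 ÷ 2 → quotient 36, remainder 1
2 ÷ 1 → quotient 2, remainder 0

[1; 1, 36, 2]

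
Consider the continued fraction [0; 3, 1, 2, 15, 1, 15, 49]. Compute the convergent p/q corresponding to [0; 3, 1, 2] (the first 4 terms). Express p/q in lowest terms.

3/11

Starting at the tail and folding back:
Start with 2.
1 + 1/(2/1) = 1 + 1/2 = 3/2
3 + 1/(3/2) = 3 + 2/3 = 11/3
0 + 1/(11/3) = 0 + 3/11 = 3/11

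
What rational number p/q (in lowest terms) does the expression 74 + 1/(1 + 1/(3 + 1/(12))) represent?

Compute successive convergents:
a_0 = 74: 74/1
a_1 = 1: 75/1
a_2 = 3: 299/4
a_3 = 12: 3663/49

3663/49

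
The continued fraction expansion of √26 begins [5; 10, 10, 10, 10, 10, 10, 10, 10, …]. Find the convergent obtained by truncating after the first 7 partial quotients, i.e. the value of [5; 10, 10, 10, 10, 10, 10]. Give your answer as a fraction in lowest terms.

5357035/1050601

a_0 = 5: 5/1
a_1 = 10: 51/10
a_2 = 10: 515/101
a_3 = 10: 5201/1020
a_4 = 10: 52525/10301
a_5 = 10: 530451/104030
a_6 = 10: 5357035/1050601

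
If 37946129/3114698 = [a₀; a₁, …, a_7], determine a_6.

Apply division with remainder until the remainder is 0:
37946129 ÷ 3114698 → quotient 12, remainder 569753
3114698 ÷ 569753 → quotient 5, remainder 265933
569753 ÷ 265933 → quotient 2, remainder 37887
265933 ÷ 37887 → quotient 7, remainder 724
37887 ÷ 724 → quotient 52, remainder 239
724 ÷ 239 → quotient 3, remainder 7
239 ÷ 7 → quotient 34, remainder 1

34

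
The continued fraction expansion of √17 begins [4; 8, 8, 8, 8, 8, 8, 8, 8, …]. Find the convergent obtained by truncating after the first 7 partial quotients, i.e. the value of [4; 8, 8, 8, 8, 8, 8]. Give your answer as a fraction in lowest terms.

1166876/283009

a_0 = 4: 4/1
a_1 = 8: 33/8
a_2 = 8: 268/65
a_3 = 8: 2177/528
a_4 = 8: 17684/4289
a_5 = 8: 143649/34840
a_6 = 8: 1166876/283009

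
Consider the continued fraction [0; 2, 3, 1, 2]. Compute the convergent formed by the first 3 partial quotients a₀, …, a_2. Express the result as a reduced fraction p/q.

Start with 3.
2 + 1/(3/1) = 2 + 1/3 = 7/3
0 + 1/(7/3) = 0 + 3/7 = 3/7

3/7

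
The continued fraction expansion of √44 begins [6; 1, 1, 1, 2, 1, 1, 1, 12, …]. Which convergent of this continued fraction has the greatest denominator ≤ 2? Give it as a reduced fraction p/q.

List convergents until the denominator exceeds the bound:
a_0 = 6: 6/1  (≤ bound)
a_1 = 1: 7/1  (≤ bound)
a_2 = 1: 13/2  (≤ bound)
a_3 = 1: 20/3  (> 2, stop)

13/2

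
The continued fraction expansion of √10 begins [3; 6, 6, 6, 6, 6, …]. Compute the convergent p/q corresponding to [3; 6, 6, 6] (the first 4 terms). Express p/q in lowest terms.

721/228

a_0 = 3: 3/1
a_1 = 6: 19/6
a_2 = 6: 117/37
a_3 = 6: 721/228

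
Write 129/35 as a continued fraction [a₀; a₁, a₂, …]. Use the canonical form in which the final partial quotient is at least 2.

129 = 3·35 + 24, so a_0 = 3
35 = 1·24 + 11, so a_1 = 1
24 = 2·11 + 2, so a_2 = 2
11 = 5·2 + 1, so a_3 = 5
2 = 2·1 + 0, so a_4 = 2

[3; 1, 2, 5, 2]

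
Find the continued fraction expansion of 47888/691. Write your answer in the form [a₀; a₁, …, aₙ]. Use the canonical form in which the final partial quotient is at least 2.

47888 ÷ 691 → quotient 69, remainder 209
691 ÷ 209 → quotient 3, remainder 64
209 ÷ 64 → quotient 3, remainder 17
64 ÷ 17 → quotient 3, remainder 13
17 ÷ 13 → quotient 1, remainder 4
13 ÷ 4 → quotient 3, remainder 1
4 ÷ 1 → quotient 4, remainder 0

[69; 3, 3, 3, 1, 3, 4]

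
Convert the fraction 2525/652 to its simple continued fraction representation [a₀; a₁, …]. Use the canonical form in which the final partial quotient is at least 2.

[3; 1, 6, 1, 5, 1, 11]

⌊2525/652⌋ = 3, remainder 569
⌊652/569⌋ = 1, remainder 83
⌊569/83⌋ = 6, remainder 71
⌊83/71⌋ = 1, remainder 12
⌊71/12⌋ = 5, remainder 11
⌊12/11⌋ = 1, remainder 1
⌊11/1⌋ = 11, remainder 0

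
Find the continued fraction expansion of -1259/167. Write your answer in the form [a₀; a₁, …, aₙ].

[-8; 2, 5, 1, 12]

Apply division with remainder until the remainder is 0:
-1259 ÷ 167 → quotient -8, remainder 77
167 ÷ 77 → quotient 2, remainder 13
77 ÷ 13 → quotient 5, remainder 12
13 ÷ 12 → quotient 1, remainder 1
12 ÷ 1 → quotient 12, remainder 0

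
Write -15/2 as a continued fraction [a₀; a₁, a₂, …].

Apply division with remainder until the remainder is 0:
-15 = -8·2 + 1, so a_0 = -8
2 = 2·1 + 0, so a_1 = 2

[-8; 2]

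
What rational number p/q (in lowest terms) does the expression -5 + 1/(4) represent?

-19/4

Start with 4.
-5 + 1/(4/1) = -5 + 1/4 = -19/4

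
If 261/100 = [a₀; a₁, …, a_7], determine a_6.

2

261 ÷ 100 → quotient 2, remainder 61
100 ÷ 61 → quotient 1, remainder 39
61 ÷ 39 → quotient 1, remainder 22
39 ÷ 22 → quotient 1, remainder 17
22 ÷ 17 → quotient 1, remainder 5
17 ÷ 5 → quotient 3, remainder 2
5 ÷ 2 → quotient 2, remainder 1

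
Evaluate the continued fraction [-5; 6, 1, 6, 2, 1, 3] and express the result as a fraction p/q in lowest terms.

Work from the innermost term outward:
Start with 3.
1 + 1/(3/1) = 1 + 1/3 = 4/3
2 + 1/(4/3) = 2 + 3/4 = 11/4
6 + 1/(11/4) = 6 + 4/11 = 70/11
1 + 1/(70/11) = 1 + 11/70 = 81/70
6 + 1/(81/70) = 6 + 70/81 = 556/81
-5 + 1/(556/81) = -5 + 81/556 = -2699/556

-2699/556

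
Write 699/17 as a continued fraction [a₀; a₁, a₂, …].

699 = 41·17 + 2, so a_0 = 41
17 = 8·2 + 1, so a_1 = 8
2 = 2·1 + 0, so a_2 = 2

[41; 8, 2]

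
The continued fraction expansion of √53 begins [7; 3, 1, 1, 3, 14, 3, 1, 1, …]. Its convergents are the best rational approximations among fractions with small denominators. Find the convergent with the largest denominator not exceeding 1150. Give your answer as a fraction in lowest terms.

7979/1096

List convergents until the denominator exceeds the bound:
a_0 = 7: 7/1  (≤ bound)
a_1 = 3: 22/3  (≤ bound)
a_2 = 1: 29/4  (≤ bound)
a_3 = 1: 51/7  (≤ bound)
a_4 = 3: 182/25  (≤ bound)
a_5 = 14: 2599/357  (≤ bound)
a_6 = 3: 7979/1096  (≤ bound)
a_7 = 1: 10578/1453  (> 1150, stop)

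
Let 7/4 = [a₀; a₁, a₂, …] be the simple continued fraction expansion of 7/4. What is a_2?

Apply division with remainder until the remainder is 0:
⌊7/4⌋ = 1, remainder 3
⌊4/3⌋ = 1, remainder 1
⌊3/1⌋ = 3, remainder 0

3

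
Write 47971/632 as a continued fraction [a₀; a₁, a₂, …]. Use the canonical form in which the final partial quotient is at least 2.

[75; 1, 9, 2, 1, 3, 2, 2]

⌊47971/632⌋ = 75, remainder 571
⌊632/571⌋ = 1, remainder 61
⌊571/61⌋ = 9, remainder 22
⌊61/22⌋ = 2, remainder 17
⌊22/17⌋ = 1, remainder 5
⌊17/5⌋ = 3, remainder 2
⌊5/2⌋ = 2, remainder 1
⌊2/1⌋ = 2, remainder 0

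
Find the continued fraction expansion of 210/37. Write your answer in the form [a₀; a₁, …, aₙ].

210 ÷ 37 → quotient 5, remainder 25
37 ÷ 25 → quotient 1, remainder 12
25 ÷ 12 → quotient 2, remainder 1
12 ÷ 1 → quotient 12, remainder 0

[5; 1, 2, 12]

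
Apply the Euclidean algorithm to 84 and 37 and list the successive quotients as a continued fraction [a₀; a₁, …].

[2; 3, 1, 2, 3]

84 = 2·37 + 10, so a_0 = 2
37 = 3·10 + 7, so a_1 = 3
10 = 1·7 + 3, so a_2 = 1
7 = 2·3 + 1, so a_3 = 2
3 = 3·1 + 0, so a_4 = 3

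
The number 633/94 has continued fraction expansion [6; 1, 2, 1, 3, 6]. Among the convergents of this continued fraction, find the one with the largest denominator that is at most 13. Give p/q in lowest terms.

27/4

a_0 = 6: 6/1  (≤ bound)
a_1 = 1: 7/1  (≤ bound)
a_2 = 2: 20/3  (≤ bound)
a_3 = 1: 27/4  (≤ bound)
a_4 = 3: 101/15  (> 13, stop)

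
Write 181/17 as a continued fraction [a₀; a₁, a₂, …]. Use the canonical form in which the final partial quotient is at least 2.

Run the Euclidean algorithm, recording each quotient:
181 = 10·17 + 11, so a_0 = 10
17 = 1·11 + 6, so a_1 = 1
11 = 1·6 + 5, so a_2 = 1
6 = 1·5 + 1, so a_3 = 1
5 = 5·1 + 0, so a_4 = 5

[10; 1, 1, 1, 5]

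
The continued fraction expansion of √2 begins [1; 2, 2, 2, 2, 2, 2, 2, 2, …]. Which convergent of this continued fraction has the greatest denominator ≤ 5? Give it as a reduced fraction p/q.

List convergents until the denominator exceeds the bound:
a_0 = 1: 1/1  (≤ bound)
a_1 = 2: 3/2  (≤ bound)
a_2 = 2: 7/5  (≤ bound)
a_3 = 2: 17/12  (> 5, stop)

7/5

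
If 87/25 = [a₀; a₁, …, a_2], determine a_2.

12

Apply division with remainder until the remainder is 0:
87 = 3·25 + 12, so a_0 = 3
25 = 2·12 + 1, so a_1 = 2
12 = 12·1 + 0, so a_2 = 12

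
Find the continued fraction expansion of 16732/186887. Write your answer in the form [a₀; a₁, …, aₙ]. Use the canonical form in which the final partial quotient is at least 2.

Apply division with remainder until the remainder is 0:
16732 = 0·186887 + 16732, so a_0 = 0
186887 = 11·16732 + 2835, so a_1 = 11
16732 = 5·2835 + 2557, so a_2 = 5
2835 = 1·2557 + 278, so a_3 = 1
2557 = 9·278 + 55, so a_4 = 9
278 = 5·55 + 3, so a_5 = 5
55 = 18·3 + 1, so a_6 = 18
3 = 3·1 + 0, so a_7 = 3

[0; 11, 5, 1, 9, 5, 18, 3]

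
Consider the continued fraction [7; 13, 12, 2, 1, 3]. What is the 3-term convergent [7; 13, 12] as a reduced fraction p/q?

Starting at the tail and folding back:
Start with 12.
13 + 1/(12/1) = 13 + 1/12 = 157/12
7 + 1/(157/12) = 7 + 12/157 = 1111/157

1111/157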